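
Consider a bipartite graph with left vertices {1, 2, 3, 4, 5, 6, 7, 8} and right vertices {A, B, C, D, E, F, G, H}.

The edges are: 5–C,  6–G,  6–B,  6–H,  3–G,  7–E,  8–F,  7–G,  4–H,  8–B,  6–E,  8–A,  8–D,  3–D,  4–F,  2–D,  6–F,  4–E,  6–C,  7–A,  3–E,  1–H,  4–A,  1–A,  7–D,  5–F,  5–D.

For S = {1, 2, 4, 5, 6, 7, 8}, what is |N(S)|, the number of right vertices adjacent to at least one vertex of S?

The union of neighbours of {1, 2, 4, 5, 6, 7, 8} is {A, B, C, D, E, F, G, H}, which has 8 elements.
Since |N(S)| = 8 ≥ |S| = 7, Hall's condition holds for this subset.

8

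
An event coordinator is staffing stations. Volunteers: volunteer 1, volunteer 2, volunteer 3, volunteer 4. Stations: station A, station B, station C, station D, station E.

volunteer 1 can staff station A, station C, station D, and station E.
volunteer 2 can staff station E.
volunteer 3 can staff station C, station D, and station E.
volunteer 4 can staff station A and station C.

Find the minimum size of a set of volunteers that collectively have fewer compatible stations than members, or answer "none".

A matching saturating every volunteer exists, for instance volunteer 1→station D, volunteer 2→station E, volunteer 3→station C, volunteer 4→station A.
By Hall's marriage theorem, this means |N(S)| ≥ |S| for every subset S, so no violating subset exists.

none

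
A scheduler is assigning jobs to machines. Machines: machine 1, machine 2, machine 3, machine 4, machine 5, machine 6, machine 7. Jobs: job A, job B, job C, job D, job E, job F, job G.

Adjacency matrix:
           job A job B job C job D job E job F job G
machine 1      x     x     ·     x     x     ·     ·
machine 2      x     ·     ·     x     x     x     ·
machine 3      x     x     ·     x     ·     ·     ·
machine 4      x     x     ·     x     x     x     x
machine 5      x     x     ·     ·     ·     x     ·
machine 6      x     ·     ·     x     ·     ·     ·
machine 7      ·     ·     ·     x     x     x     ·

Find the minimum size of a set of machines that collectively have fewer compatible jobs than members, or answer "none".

Take S = {machine 1, machine 2, machine 3, machine 5, machine 6, machine 7}. Its neighbourhood is {job A, job B, job D, job E, job F}, so |N(S)| = 5 < |S| = 6.
Every subset of size less than 6 has at least as many neighbours as members, so 6 is the minimum.

6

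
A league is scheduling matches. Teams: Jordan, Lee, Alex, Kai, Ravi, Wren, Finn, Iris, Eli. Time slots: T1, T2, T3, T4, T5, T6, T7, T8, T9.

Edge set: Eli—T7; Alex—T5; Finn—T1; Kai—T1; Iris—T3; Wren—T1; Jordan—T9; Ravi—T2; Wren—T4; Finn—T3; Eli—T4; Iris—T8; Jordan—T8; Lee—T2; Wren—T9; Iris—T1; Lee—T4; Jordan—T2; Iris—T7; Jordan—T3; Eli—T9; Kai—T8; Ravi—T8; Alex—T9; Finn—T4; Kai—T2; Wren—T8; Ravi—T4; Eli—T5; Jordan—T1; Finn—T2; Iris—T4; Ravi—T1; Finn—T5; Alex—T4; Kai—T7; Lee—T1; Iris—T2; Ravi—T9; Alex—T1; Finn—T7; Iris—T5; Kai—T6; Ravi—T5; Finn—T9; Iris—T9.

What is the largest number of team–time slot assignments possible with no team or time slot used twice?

9

A valid assignment of size 9: Jordan–T8, Lee–T2, Alex–T5, Kai–T6, Ravi–T4, Wren–T1, Finn–T7, Iris–T3, Eli–T9.
All 9 teams are matched, so no larger matching exists.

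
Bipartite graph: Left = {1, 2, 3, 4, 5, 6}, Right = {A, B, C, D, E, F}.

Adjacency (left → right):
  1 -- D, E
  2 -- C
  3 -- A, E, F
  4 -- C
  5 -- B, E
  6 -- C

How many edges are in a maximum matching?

4

One maximum matching: 1→D, 2→C, 3→E, 5→B.
The set {2, 4, 6} has only 1 neighbour ({C}), so by Hall's theorem at most 4 of the 6 left vertices can be matched.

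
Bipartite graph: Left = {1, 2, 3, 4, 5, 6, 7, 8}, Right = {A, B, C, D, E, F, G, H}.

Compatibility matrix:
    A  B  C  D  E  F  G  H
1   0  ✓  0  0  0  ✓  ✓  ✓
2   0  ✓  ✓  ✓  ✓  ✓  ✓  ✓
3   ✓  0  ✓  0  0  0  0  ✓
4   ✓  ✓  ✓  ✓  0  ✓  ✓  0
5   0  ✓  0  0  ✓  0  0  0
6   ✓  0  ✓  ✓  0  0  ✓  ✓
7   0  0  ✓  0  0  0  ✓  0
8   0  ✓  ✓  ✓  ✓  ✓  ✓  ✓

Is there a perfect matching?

One maximum matching: 1–F, 2–D, 3–H, 4–B, 5–E, 6–A, 7–C, 8–G.
Every left vertex is matched, so this is a perfect matching.

Yes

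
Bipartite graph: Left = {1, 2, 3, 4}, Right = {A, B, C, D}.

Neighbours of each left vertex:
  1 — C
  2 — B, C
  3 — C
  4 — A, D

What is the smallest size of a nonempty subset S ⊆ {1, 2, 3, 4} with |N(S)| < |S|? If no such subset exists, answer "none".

2

Take S = {1, 3}. Its neighbourhood is {C}, so |N(S)| = 1 < |S| = 2.
No single vertex violates Hall's condition since each has at least one neighbour, so 2 is the minimum.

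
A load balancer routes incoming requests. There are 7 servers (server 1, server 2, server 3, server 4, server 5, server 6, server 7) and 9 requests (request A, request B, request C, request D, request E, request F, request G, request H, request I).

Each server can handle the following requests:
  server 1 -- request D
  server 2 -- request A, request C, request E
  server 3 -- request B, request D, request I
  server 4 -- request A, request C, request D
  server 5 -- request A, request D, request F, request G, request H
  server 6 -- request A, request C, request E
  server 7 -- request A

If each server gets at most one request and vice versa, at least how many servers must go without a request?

One maximum matching: server 1→request D, server 2→request C, server 3→request I, server 4→request A, server 5→request H, server 6→request E.
The set {server 1, server 2, server 4, server 6, server 7} has only 4 neighbours ({request A, request C, request D, request E}), so by Hall's theorem at most 6 of the 7 servers can be matched.
That matches 6 of the 7, leaving 1 unmatched; no matching can do better.

1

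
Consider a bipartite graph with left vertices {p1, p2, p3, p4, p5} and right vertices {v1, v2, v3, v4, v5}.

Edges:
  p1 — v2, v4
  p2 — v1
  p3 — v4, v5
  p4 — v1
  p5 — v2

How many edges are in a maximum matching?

4

For example, pair p1–v4, p2–v1, p3–v5, p5–v2.
The set {p2, p4} has only 1 neighbour ({v1}), so by Hall's theorem at most 4 of the 5 left vertices can be matched.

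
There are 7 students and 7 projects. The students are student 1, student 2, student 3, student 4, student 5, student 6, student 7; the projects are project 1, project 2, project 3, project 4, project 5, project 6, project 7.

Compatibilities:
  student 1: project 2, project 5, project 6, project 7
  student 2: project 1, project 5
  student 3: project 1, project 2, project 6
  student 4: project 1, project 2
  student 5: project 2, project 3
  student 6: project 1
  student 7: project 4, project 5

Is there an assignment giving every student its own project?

Yes

One maximum matching: student 1→project 7, student 2→project 5, student 3→project 6, student 4→project 2, student 5→project 3, student 6→project 1, student 7→project 4.
All 7 students are covered.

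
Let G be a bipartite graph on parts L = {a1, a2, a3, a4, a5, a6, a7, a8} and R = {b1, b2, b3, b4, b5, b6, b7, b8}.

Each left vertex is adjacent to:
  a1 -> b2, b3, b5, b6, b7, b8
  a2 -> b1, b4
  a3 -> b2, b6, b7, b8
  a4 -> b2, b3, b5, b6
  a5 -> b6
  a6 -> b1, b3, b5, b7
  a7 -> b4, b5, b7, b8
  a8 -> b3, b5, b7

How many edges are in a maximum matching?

One maximum matching: a1→b5, a2→b1, a3→b8, a4→b2, a5→b6, a6→b7, a7→b4, a8→b3.
This saturates every left vertex, so 8 is the maximum.

8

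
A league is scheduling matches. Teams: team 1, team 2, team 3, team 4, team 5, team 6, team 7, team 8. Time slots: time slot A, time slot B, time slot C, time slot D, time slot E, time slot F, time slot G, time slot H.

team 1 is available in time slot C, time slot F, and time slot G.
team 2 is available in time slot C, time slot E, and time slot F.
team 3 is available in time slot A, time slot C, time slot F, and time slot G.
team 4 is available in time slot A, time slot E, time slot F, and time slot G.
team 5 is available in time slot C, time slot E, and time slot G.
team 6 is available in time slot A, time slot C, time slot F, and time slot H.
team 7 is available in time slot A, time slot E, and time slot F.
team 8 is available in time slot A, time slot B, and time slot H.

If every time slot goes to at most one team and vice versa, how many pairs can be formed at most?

7

For example, pair team 1–time slot C, team 2–time slot E, team 3–time slot F, team 4–time slot A, team 5–time slot G, team 6–time slot H, team 8–time slot B.
The set {team 1, team 2, team 3, team 4, team 5, team 7} has only 5 neighbours ({time slot A, time slot C, time slot E, time slot F, time slot G}), so by Hall's theorem at most 7 of the 8 teams can be matched.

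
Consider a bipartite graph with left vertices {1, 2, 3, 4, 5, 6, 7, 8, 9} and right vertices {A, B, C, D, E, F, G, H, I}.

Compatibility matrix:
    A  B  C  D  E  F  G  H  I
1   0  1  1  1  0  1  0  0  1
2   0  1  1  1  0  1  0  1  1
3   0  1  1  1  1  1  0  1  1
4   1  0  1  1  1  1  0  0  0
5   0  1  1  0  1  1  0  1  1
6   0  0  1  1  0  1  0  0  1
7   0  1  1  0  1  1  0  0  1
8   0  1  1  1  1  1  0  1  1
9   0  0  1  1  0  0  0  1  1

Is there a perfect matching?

The set {1, 2, 3, 5, 6, 7, 8, 9} has only 7 neighbours ({B, C, D, E, F, H, I}), so by Hall's theorem at most 8 of the 9 left vertices can be matched.
Hence no matching covers every left vertex.

No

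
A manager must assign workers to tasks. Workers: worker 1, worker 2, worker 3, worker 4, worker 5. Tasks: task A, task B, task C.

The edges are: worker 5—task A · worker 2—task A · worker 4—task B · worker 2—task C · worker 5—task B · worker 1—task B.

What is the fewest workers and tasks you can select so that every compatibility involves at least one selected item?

The 3 edges worker 1–task B, worker 2–task C, worker 5–task A form a matching, so any vertex cover needs at least 3 vertices (one per matched edge).
Conversely {worker 2, worker 5, task B} meets every edge and has exactly 3 vertices, so 3 is optimal.

3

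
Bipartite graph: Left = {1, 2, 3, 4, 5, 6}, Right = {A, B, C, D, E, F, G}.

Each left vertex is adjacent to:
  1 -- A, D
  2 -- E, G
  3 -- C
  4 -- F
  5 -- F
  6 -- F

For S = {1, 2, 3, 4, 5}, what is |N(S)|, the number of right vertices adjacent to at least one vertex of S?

The union of neighbours of {1, 2, 3, 4, 5} is {A, C, D, E, F, G}, which has 6 elements.
Since |N(S)| = 6 ≥ |S| = 5, Hall's condition holds for this subset.

6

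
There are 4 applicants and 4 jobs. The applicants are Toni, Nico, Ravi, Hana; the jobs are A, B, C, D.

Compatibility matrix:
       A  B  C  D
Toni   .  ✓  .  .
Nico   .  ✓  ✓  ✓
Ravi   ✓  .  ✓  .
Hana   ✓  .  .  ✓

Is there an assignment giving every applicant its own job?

Yes

For example, pair Toni-B, Nico-C, Ravi-A, Hana-D.
All 4 applicants are covered.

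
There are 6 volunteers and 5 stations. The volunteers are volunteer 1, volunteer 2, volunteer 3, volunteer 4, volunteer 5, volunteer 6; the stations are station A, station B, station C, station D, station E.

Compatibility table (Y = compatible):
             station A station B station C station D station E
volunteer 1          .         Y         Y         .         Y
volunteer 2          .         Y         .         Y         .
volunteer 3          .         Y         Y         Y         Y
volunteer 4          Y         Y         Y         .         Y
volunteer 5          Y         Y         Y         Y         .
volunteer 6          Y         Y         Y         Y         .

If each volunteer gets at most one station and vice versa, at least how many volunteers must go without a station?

1

One maximum matching: volunteer 1–station B, volunteer 2–station D, volunteer 3–station E, volunteer 4–station C, volunteer 5–station A.
The set {volunteer 1, volunteer 2, volunteer 3, volunteer 4, volunteer 5, volunteer 6} has only 5 neighbours ({station A, station B, station C, station D, station E}), so by Hall's theorem at most 5 of the 6 volunteers can be matched.
That matches 5 of the 6, leaving 1 unmatched; no matching can do better.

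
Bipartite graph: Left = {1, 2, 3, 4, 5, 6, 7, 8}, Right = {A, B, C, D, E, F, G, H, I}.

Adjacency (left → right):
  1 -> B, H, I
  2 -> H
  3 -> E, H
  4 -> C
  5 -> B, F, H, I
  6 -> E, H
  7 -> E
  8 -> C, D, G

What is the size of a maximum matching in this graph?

6

For example, pair 1-I, 2-H, 3-E, 4-C, 5-B, 8-G.
The set {2, 3, 6, 7} has only 2 neighbours ({E, H}), so by Hall's theorem at most 6 of the 8 left vertices can be matched.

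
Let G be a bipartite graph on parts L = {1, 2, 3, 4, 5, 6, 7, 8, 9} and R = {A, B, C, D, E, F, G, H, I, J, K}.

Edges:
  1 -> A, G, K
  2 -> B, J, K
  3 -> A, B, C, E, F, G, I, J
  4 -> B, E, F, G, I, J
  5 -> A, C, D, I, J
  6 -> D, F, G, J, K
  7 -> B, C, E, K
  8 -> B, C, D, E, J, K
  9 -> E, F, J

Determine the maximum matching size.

9

For example, pair 1–A, 2–J, 3–I, 4–F, 5–D, 6–G, 7–B, 8–K, 9–E.
This saturates every left vertex, so 9 is the maximum.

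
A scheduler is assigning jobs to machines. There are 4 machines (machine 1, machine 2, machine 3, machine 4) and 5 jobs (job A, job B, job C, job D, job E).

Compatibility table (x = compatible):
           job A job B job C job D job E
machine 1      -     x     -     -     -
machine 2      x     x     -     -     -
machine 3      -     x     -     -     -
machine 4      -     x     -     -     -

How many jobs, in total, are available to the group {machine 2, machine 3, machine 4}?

2

The union of neighbours of {machine 2, machine 3, machine 4} is {job A, job B}, which has 2 elements.
Since |N(S)| = 2 < |S| = 3, Hall's condition fails for this subset.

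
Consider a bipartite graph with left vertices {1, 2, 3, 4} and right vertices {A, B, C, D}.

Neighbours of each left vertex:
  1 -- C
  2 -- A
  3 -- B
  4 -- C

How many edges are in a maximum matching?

A valid assignment of size 3: 1–C, 2–A, 3–B.
The set {1, 4} has only 1 neighbour ({C}), so by Hall's theorem at most 3 of the 4 left vertices can be matched.

3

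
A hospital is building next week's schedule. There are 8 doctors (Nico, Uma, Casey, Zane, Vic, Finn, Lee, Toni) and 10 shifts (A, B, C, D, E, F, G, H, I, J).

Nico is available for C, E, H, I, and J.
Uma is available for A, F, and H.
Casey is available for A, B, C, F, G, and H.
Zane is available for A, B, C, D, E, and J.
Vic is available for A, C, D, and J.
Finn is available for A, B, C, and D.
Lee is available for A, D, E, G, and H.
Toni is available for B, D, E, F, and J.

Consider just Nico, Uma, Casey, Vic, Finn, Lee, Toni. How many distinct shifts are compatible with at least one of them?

10

The union of neighbours of {Nico, Uma, Casey, Vic, Finn, Lee, Toni} is {A, B, C, D, E, F, G, H, I, J}, which has 10 elements.
Since |N(S)| = 10 ≥ |S| = 7, Hall's condition holds for this subset.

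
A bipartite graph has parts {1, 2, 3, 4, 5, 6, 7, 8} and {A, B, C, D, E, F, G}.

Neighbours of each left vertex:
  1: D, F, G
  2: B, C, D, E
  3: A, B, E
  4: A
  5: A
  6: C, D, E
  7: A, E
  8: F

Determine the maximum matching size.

For example, pair 1→G, 2→D, 3→B, 4→A, 6→C, 7→E, 8→F.
The set {4, 5} has only 1 neighbour ({A}), so by Hall's theorem at most 7 of the 8 left vertices can be matched.

7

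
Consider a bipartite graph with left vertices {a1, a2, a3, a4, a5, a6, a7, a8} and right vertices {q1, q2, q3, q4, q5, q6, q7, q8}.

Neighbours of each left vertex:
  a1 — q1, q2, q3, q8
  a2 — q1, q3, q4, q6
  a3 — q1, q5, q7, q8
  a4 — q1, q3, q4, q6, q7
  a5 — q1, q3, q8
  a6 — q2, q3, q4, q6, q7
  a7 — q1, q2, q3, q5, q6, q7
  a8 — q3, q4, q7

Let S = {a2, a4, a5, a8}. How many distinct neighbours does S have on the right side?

6

The union of neighbours of {a2, a4, a5, a8} is {q1, q3, q4, q6, q7, q8}, which has 6 elements.
Since |N(S)| = 6 ≥ |S| = 4, Hall's condition holds for this subset.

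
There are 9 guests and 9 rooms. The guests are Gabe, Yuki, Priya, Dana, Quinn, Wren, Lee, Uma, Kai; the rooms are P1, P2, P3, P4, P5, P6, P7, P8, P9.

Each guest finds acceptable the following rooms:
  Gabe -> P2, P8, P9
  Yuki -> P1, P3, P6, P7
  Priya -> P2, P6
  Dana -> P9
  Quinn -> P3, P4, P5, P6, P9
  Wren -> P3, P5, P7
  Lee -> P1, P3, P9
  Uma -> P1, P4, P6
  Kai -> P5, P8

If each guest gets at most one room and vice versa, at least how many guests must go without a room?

For example, pair Gabe→P8, Yuki→P1, Priya→P2, Dana→P9, Quinn→P4, Wren→P7, Lee→P3, Uma→P6, Kai→P5.
This saturates every guest, so 9 is the maximum.
That matches 9 of the 9, leaving 0 unmatched; no matching can do better.

0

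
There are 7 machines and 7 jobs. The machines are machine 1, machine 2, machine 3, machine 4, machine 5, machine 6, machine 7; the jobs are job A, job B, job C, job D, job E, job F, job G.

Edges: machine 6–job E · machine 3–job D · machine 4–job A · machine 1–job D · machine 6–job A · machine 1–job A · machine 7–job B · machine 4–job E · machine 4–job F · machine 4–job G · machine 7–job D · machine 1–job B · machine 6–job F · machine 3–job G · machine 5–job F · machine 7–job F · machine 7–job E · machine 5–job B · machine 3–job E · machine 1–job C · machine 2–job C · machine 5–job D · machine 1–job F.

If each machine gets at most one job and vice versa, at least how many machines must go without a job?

A valid assignment of size 7: machine 1–job D, machine 2–job C, machine 3–job G, machine 4–job A, machine 5–job B, machine 6–job E, machine 7–job F.
All 7 machines are matched, so no larger matching exists.
That matches 7 of the 7, leaving 0 unmatched; no matching can do better.

0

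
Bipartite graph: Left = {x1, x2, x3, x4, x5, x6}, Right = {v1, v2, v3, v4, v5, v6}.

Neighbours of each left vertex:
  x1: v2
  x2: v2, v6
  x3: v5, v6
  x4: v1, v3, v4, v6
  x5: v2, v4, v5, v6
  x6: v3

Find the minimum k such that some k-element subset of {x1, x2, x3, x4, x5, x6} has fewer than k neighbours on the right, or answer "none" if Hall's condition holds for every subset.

none

A matching saturating every left vertex exists, for instance x1→v2, x2→v6, x3→v5, x4→v1, x5→v4, x6→v3.
By Hall's marriage theorem, this means |N(S)| ≥ |S| for every subset S, so no violating subset exists.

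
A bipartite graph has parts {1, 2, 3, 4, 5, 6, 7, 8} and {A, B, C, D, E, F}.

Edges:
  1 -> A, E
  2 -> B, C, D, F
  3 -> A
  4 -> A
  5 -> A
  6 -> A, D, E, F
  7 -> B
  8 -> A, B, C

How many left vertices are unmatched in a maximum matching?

For example, pair 1-E, 2-F, 3-A, 6-D, 7-B, 8-C.
The set {3, 4, 5} has only 1 neighbour ({A}), so by Hall's theorem at most 6 of the 8 left vertices can be matched.
That matches 6 of the 8, leaving 2 unmatched; no matching can do better.

2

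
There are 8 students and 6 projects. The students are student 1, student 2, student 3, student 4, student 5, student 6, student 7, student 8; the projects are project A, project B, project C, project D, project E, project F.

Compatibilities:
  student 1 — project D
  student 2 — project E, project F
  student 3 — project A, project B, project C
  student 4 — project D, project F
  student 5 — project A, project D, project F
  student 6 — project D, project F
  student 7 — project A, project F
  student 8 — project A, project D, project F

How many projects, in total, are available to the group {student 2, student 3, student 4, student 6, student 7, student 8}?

6

The union of neighbours of {student 2, student 3, student 4, student 6, student 7, student 8} is {project A, project B, project C, project D, project E, project F}, which has 6 elements.
Since |N(S)| = 6 ≥ |S| = 6, Hall's condition holds for this subset.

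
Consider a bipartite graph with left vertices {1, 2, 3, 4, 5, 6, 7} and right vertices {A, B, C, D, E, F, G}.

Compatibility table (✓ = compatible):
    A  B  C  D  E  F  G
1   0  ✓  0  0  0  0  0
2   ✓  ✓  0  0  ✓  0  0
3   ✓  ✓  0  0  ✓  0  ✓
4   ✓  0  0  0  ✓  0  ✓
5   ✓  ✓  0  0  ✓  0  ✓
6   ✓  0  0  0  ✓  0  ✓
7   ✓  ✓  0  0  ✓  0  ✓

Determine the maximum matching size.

4

A valid assignment of size 4: 1→B, 2→A, 3→G, 4→E.
The set {1, 2, 3, 4, 5, 6, 7} has only 4 neighbours ({A, B, E, G}), so by Hall's theorem at most 4 of the 7 left vertices can be matched.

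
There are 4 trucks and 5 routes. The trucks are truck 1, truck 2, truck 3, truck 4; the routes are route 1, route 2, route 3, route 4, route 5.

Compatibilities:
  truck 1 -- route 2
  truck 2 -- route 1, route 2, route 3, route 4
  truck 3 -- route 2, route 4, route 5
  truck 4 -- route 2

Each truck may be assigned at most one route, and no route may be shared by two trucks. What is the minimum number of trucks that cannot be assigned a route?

1

For example, pair truck 1–route 2, truck 2–route 3, truck 3–route 4.
The set {truck 1, truck 4} has only 1 neighbour ({route 2}), so by Hall's theorem at most 3 of the 4 trucks can be matched.
That matches 3 of the 4, leaving 1 unmatched; no matching can do better.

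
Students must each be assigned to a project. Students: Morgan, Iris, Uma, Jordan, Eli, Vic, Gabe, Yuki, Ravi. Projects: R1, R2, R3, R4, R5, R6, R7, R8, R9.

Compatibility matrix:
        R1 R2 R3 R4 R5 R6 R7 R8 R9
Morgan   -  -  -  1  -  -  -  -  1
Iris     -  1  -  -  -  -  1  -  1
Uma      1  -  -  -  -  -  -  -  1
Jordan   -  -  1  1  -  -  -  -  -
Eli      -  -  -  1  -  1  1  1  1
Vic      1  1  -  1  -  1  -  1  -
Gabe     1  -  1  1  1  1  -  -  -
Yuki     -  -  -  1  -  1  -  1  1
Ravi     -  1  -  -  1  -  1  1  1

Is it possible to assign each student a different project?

A valid assignment of size 9: Morgan→R4, Iris→R7, Uma→R1, Jordan→R3, Eli→R6, Vic→R2, Gabe→R5, Yuki→R8, Ravi→R9.
Every student is matched, so this is a perfect matching.

Yes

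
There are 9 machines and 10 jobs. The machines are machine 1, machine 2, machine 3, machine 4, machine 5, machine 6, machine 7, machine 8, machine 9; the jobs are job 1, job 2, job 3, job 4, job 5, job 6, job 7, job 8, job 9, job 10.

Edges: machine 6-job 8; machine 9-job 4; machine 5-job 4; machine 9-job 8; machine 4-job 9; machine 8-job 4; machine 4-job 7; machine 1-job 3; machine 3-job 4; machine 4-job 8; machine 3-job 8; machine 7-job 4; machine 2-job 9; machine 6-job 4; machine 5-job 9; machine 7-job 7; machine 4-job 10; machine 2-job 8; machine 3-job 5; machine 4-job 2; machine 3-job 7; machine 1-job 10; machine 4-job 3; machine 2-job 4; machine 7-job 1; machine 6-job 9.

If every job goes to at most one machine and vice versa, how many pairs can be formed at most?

For example, pair machine 1-job 3, machine 2-job 8, machine 3-job 5, machine 4-job 7, machine 5-job 4, machine 6-job 9, machine 7-job 1.
The set {machine 2, machine 5, machine 6, machine 8, machine 9} has only 3 neighbours ({job 4, job 8, job 9}), so by Hall's theorem at most 7 of the 9 machines can be matched.

7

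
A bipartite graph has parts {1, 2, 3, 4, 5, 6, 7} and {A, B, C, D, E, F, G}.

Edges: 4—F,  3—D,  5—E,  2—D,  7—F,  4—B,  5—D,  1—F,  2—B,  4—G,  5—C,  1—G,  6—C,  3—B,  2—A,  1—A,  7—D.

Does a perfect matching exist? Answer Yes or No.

For example, pair 1–G, 2–A, 3–D, 4–B, 5–E, 6–C, 7–F.
Every left vertex is matched, so this is a perfect matching.

Yes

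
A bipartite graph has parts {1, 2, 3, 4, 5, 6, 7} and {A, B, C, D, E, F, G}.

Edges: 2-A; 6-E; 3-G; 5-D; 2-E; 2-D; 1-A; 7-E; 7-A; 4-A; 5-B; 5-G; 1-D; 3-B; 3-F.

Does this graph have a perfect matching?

The set {1, 2, 4, 6, 7} has only 3 neighbours ({A, D, E}), so by Hall's theorem at most 5 of the 7 left vertices can be matched.
Hence no matching covers every left vertex.

No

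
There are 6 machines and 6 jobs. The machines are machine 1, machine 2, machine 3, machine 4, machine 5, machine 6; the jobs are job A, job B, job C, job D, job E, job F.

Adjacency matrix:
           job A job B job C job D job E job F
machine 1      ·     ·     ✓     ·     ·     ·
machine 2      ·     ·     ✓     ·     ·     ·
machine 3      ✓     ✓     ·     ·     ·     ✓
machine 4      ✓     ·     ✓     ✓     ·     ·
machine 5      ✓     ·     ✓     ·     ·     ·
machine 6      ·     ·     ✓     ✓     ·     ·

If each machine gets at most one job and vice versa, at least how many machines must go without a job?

For example, pair machine 1-job C, machine 3-job F, machine 4-job D, machine 5-job A.
The set {machine 1, machine 2, machine 4, machine 5, machine 6} has only 3 neighbours ({job A, job C, job D}), so by Hall's theorem at most 4 of the 6 machines can be matched.
That matches 4 of the 6, leaving 2 unmatched; no matching can do better.

2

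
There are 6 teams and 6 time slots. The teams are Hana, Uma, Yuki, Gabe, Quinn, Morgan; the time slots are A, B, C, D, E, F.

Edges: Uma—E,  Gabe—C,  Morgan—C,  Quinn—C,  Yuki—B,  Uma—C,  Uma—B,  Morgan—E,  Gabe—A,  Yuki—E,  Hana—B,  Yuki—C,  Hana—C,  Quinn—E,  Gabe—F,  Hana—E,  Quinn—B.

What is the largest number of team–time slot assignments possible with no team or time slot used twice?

One maximum matching: Hana→C, Uma→E, Yuki→B, Gabe→F.
The set {Hana, Uma, Yuki, Quinn, Morgan} has only 3 neighbours ({B, C, E}), so by Hall's theorem at most 4 of the 6 teams can be matched.

4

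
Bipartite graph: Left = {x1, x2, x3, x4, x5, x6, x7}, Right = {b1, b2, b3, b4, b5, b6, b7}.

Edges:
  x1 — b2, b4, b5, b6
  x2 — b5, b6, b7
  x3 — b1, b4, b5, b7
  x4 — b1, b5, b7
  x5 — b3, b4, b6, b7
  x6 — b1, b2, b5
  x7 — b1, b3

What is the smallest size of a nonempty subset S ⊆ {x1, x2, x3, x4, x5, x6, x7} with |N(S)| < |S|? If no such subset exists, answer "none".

A matching saturating every left vertex exists, for instance x1→b4, x2→b5, x3→b7, x4→b1, x5→b6, x6→b2, x7→b3.
By Hall's marriage theorem, this means |N(S)| ≥ |S| for every subset S, so no violating subset exists.

none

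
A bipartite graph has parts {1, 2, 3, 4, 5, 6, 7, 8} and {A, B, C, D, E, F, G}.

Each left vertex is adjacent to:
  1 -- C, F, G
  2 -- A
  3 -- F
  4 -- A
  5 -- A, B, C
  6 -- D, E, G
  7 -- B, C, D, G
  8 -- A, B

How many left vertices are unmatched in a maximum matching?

1

One maximum matching: 1→G, 2→A, 3→F, 5→C, 6→E, 7→D, 8→B.
The set {2, 4} has only 1 neighbour ({A}), so by Hall's theorem at most 7 of the 8 left vertices can be matched.
That matches 7 of the 8, leaving 1 unmatched; no matching can do better.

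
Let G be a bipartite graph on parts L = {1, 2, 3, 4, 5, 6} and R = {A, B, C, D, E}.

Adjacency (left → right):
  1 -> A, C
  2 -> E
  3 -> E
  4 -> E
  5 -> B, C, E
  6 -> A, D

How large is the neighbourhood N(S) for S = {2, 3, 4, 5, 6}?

5

The union of neighbours of {2, 3, 4, 5, 6} is {A, B, C, D, E}, which has 5 elements.
Since |N(S)| = 5 ≥ |S| = 5, Hall's condition holds for this subset.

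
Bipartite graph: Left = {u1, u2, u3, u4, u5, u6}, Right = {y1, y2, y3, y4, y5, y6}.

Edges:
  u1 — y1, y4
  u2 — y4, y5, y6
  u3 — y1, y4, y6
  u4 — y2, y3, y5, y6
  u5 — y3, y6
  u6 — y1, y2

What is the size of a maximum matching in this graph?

For example, pair u1-y4, u2-y5, u3-y6, u4-y2, u5-y3, u6-y1.
This saturates every left vertex, so 6 is the maximum.

6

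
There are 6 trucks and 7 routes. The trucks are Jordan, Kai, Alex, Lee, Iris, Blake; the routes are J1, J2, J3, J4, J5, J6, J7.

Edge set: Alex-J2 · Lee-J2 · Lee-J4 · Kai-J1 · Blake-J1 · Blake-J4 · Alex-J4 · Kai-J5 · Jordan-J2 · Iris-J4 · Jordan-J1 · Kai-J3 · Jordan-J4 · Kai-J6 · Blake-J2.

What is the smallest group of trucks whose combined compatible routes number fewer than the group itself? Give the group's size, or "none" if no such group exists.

3

Take S = {Alex, Lee, Iris}. Its neighbourhood is {J2, J4}, so |N(S)| = 2 < |S| = 3.
Every subset of size less than 3 has at least as many neighbours as members, so 3 is the minimum.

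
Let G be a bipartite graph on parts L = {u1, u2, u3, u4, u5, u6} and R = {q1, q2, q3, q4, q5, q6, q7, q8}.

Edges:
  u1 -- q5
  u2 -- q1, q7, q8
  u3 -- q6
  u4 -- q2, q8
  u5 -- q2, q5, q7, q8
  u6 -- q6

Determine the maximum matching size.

5

One maximum matching: u1–q5, u2–q7, u3–q6, u4–q2, u5–q8.
The set {u3, u6} has only 1 neighbour ({q6}), so by Hall's theorem at most 5 of the 6 left vertices can be matched.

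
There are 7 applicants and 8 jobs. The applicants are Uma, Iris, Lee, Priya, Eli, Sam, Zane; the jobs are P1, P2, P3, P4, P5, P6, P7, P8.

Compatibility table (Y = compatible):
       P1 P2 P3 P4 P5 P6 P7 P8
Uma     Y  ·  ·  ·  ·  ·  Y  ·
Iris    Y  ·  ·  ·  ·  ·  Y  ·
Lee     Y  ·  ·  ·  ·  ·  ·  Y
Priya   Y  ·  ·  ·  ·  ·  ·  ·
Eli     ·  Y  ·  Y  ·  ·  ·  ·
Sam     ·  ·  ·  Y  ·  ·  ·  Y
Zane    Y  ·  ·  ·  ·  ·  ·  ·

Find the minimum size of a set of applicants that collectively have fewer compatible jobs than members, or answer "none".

2

Take S = {Priya, Zane}. Its neighbourhood is {P1}, so |N(S)| = 1 < |S| = 2.
No single vertex violates Hall's condition since each has at least one neighbour, so 2 is the minimum.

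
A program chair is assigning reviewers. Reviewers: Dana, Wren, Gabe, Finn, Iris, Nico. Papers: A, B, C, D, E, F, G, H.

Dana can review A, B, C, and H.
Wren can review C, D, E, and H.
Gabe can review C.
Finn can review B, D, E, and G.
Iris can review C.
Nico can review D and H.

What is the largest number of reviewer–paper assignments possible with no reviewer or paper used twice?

One maximum matching: Dana-H, Wren-E, Gabe-C, Finn-B, Nico-D.
The set {Gabe, Iris} has only 1 neighbour ({C}), so by Hall's theorem at most 5 of the 6 reviewers can be matched.

5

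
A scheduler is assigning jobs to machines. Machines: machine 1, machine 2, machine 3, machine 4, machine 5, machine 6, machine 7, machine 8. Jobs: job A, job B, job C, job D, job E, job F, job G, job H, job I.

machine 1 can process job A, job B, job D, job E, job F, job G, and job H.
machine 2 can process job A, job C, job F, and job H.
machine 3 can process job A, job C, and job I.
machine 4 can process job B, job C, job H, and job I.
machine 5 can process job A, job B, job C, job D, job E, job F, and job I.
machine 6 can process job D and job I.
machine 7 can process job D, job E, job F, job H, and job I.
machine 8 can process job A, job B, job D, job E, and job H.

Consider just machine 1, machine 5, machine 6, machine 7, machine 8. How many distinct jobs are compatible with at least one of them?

9

The union of neighbours of {machine 1, machine 5, machine 6, machine 7, machine 8} is {job A, job B, job C, job D, job E, job F, job G, job H, job I}, which has 9 elements.
Since |N(S)| = 9 ≥ |S| = 5, Hall's condition holds for this subset.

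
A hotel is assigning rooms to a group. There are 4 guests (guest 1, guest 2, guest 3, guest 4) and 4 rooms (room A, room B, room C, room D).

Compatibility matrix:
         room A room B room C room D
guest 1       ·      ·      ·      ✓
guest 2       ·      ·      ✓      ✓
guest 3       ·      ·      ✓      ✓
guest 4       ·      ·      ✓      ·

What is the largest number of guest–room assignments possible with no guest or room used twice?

For example, pair guest 1-room D, guest 2-room C.
The set {guest 1, guest 2, guest 3, guest 4} has only 2 neighbours ({room C, room D}), so by Hall's theorem at most 2 of the 4 guests can be matched.

2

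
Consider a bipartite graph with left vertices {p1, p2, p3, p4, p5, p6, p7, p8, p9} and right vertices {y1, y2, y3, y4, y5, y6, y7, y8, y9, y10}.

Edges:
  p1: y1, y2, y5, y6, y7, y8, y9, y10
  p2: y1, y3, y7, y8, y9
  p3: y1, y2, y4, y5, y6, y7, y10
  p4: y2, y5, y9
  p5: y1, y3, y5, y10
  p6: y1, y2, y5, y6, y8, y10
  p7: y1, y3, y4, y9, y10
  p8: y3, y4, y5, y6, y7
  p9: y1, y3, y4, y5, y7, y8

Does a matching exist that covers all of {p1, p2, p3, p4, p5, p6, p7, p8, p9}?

Yes

For example, pair p1-y1, p2-y9, p3-y4, p4-y2, p5-y5, p6-y10, p7-y3, p8-y6, p9-y7.
Every left vertex is matched, so this matching saturates all of them.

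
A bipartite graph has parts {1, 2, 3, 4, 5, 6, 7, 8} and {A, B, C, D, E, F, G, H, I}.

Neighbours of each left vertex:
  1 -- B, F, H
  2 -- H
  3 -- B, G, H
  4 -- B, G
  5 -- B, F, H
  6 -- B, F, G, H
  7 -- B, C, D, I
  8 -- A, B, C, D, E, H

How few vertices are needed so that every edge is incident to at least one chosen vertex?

6

{7, 8, B, F, G, H} is a vertex cover of size 6: every edge has an endpoint in this set.
No smaller cover exists because 1–F, 2–H, 3–G, 4–B, 7–C, 8–A is a matching of size 6, and a cover must include an endpoint of each of these disjoint edges (König's theorem).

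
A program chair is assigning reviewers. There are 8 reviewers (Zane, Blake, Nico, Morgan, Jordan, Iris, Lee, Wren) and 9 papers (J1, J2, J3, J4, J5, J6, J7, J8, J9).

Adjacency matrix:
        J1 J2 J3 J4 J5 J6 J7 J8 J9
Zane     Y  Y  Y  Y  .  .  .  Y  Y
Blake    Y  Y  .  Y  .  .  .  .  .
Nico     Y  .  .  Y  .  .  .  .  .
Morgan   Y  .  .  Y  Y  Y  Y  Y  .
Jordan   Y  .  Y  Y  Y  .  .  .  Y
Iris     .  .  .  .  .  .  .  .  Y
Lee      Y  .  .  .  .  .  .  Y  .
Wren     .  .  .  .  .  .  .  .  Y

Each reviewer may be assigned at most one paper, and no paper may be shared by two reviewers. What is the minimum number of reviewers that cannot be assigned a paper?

For example, pair Zane→J3, Blake→J2, Nico→J4, Morgan→J6, Jordan→J1, Iris→J9, Lee→J8.
The set {Iris, Wren} has only 1 neighbour ({J9}), so by Hall's theorem at most 7 of the 8 reviewers can be matched.
That matches 7 of the 8, leaving 1 unmatched; no matching can do better.

1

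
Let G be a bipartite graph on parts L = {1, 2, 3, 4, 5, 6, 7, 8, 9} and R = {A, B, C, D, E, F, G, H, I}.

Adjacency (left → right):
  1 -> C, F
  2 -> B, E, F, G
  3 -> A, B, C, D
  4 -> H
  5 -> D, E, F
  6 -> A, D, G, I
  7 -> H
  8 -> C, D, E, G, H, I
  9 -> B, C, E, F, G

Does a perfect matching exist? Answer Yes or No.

No

The set {4, 7} has only 1 neighbour ({H}), so by Hall's theorem at most 8 of the 9 left vertices can be matched.
Hence no matching covers every left vertex.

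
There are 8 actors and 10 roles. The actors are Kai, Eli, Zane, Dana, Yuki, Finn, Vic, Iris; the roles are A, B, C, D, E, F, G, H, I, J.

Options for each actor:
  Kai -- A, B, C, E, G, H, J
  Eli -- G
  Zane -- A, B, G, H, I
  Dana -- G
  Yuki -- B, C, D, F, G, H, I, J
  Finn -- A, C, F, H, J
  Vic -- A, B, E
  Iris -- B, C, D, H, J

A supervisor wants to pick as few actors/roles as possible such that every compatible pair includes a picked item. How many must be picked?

7

The 7 edges Kai–C, Eli–G, Zane–H, Yuki–B, Finn–A, Vic–E, Iris–J form a matching, so any vertex cover needs at least 7 vertices (one per matched edge).
Conversely {Kai, Zane, Yuki, Finn, Vic, Iris, G} meets every edge and has exactly 7 vertices, so 7 is optimal.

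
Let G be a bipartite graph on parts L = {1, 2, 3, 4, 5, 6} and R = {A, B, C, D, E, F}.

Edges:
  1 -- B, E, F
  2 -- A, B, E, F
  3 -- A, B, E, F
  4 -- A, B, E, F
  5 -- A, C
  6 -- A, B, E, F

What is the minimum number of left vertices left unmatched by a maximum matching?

1

A valid assignment of size 5: 1→F, 2→A, 3→E, 4→B, 5→C.
The set {1, 2, 3, 4, 6} has only 4 neighbours ({A, B, E, F}), so by Hall's theorem at most 5 of the 6 left vertices can be matched.
That matches 5 of the 6, leaving 1 unmatched; no matching can do better.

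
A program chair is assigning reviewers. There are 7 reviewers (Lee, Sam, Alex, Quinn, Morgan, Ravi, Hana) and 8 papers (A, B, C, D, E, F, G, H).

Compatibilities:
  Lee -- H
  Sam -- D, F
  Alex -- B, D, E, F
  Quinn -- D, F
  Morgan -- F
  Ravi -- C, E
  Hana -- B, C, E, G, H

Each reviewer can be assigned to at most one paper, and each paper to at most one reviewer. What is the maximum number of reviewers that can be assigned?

6

A valid assignment of size 6: Lee-H, Sam-D, Alex-B, Quinn-F, Ravi-E, Hana-G.
The set {Sam, Quinn, Morgan} has only 2 neighbours ({D, F}), so by Hall's theorem at most 6 of the 7 reviewers can be matched.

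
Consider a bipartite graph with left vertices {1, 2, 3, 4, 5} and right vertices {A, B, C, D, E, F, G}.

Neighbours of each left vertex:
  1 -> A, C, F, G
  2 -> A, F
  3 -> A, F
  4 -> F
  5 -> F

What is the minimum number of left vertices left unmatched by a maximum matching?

One maximum matching: 1-C, 2-A, 3-F.
The set {2, 3, 4, 5} has only 2 neighbours ({A, F}), so by Hall's theorem at most 3 of the 5 left vertices can be matched.
That matches 3 of the 5, leaving 2 unmatched; no matching can do better.

2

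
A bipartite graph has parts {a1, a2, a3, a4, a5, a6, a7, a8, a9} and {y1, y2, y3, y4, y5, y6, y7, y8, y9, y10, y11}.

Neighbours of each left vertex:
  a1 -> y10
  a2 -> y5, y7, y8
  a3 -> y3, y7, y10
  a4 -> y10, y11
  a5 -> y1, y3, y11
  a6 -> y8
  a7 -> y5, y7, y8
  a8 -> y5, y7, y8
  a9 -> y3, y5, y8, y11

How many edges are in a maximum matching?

One maximum matching: a1–y10, a2–y5, a3–y3, a4–y11, a5–y1, a6–y8, a7–y7.
The set {a1, a2, a3, a4, a6, a7, a8, a9} has only 6 neighbours ({y10, y11, y3, y5, y7, y8}), so by Hall's theorem at most 7 of the 9 left vertices can be matched.

7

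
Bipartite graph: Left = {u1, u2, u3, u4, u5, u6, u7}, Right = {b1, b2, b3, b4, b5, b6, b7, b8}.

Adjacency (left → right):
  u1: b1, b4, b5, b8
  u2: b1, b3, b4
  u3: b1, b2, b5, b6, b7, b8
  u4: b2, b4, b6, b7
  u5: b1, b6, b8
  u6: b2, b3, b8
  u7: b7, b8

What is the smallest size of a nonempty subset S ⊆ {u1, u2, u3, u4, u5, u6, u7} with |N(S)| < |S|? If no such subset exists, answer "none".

none

A matching saturating every left vertex exists, for instance u1→b5, u2→b3, u3→b7, u4→b4, u5→b6, u6→b2, u7→b8.
By Hall's marriage theorem, this means |N(S)| ≥ |S| for every subset S, so no violating subset exists.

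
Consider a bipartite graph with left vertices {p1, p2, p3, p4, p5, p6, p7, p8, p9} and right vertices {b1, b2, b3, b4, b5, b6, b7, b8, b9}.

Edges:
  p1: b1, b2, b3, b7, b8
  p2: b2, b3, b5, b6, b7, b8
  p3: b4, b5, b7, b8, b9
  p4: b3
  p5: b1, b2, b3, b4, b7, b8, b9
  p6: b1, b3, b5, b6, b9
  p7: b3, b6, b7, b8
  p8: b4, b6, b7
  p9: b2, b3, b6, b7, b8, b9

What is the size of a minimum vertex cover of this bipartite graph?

9

{p1, p2, p3, p4, p5, p6, p7, p8, p9} is a vertex cover of size 9: every edge has an endpoint in this set.
No smaller cover exists because p1–b2, p2–b5, p3–b9, p4–b3, p5–b8, p6–b1, p7–b6, p8–b4, p9–b7 is a matching of size 9, and a cover must include an endpoint of each of these disjoint edges (König's theorem).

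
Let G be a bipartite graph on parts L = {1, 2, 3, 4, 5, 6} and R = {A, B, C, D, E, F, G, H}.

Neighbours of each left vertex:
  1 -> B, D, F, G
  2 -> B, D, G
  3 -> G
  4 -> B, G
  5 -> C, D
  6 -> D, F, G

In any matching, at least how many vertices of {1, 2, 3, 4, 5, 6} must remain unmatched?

1

For example, pair 1→F, 2→D, 3→G, 4→B, 5→C.
The set {1, 2, 3, 4, 6} has only 4 neighbours ({B, D, F, G}), so by Hall's theorem at most 5 of the 6 left vertices can be matched.
That matches 5 of the 6, leaving 1 unmatched; no matching can do better.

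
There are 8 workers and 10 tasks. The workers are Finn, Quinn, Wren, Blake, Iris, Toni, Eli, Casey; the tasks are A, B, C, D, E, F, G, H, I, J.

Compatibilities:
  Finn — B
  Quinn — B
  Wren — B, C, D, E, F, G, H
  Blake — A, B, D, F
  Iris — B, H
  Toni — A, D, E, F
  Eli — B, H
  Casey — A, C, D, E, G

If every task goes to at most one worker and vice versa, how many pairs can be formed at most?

6

One maximum matching: Finn-B, Wren-E, Blake-F, Iris-H, Toni-D, Casey-G.
The set {Finn, Quinn, Iris, Eli} has only 2 neighbours ({B, H}), so by Hall's theorem at most 6 of the 8 workers can be matched.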